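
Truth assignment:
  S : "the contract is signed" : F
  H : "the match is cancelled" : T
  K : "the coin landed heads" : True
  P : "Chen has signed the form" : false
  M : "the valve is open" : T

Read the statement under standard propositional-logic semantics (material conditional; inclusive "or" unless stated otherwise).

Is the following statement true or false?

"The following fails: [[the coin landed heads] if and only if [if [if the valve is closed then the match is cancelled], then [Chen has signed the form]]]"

This is ~(K <-> ((~M -> H) -> P)).

~M = ~T = F
~M -> H = F -> T = T
(~M -> H) -> P = T -> F = F
K <-> ((~M -> H) -> P) = T <-> F = F
~(K <-> ((~M -> H) -> P)) = ~F = T

The statement is true.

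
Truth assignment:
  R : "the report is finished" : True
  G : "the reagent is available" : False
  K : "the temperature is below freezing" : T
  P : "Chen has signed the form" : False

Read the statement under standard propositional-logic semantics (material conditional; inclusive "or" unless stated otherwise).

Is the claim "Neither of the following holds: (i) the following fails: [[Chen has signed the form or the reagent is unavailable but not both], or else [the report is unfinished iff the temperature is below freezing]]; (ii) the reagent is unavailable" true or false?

False

Values: P=False, G=False, R=True, K=True.
This is not ((P xor not G) or (not R iff K)) nor not G.

not G = not False = True
P xor not G = False xor True = True
not R = not True = False
not R iff K = False iff True = False
(P xor not G) or (not R iff K) = True or False = True
not ((P xor not G) or (not R iff K)) = not True = False
not G = not False = True
not ((P xor not G) or (not R iff K)) nor not G = False nor True = False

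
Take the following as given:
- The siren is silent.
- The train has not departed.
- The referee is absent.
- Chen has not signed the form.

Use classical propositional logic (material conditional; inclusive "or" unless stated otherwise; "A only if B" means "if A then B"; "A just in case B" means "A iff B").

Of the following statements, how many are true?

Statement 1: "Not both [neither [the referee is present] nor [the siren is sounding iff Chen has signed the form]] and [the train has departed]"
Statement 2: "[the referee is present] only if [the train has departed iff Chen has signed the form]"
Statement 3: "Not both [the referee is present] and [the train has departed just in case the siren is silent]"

Let R = "the referee is present" (F), P = "the siren is sounding" (F), S = "Chen has signed the form" (F), Q = "the train has departed" (F).

Statement 1: This is (R ↓ (P ↔ S)) ↑ Q.

P ↔ S = F ↔ F = T
R ↓ (P ↔ S) = F ↓ T = F
(R ↓ (P ↔ S)) ↑ Q = F ↑ F = T
Hence Statement 1 is true.

Statement 2: Parsed as R → (Q ↔ S)

Q ↔ S = F ↔ F = T
R → (Q ↔ S) = F → T = T
Thus Statement 2 is true.

Statement 3: In symbols: R ↑ (Q ↔ ¬P)

¬P = ¬F = T
Q ↔ ¬P = F ↔ T = F
R ↑ (Q ↔ ¬P) = F ↑ F = T
Hence Statement 3 is true.

True statements: 3 (Statement 1, Statement 2, Statement 3).

3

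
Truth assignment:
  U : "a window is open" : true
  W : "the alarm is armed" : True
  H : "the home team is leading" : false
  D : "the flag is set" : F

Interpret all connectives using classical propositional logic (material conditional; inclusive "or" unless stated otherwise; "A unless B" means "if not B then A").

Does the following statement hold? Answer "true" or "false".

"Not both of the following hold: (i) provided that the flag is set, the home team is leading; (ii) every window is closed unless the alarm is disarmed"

This is (D -> H) nand (not U or not W).

D -> H = False -> False = True
not U = not True = False
not W = not True = False
not U or not W = False or False = False
(D -> H) nand (not U or not W) = True nand False = True

True.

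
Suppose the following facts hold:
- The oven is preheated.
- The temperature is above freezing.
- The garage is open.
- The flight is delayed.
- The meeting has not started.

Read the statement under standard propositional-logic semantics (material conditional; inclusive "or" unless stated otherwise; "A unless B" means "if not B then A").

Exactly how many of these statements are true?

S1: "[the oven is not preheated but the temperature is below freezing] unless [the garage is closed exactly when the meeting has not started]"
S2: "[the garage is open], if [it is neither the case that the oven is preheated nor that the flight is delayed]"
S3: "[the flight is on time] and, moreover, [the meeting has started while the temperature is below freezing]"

1

Let P = "the oven is preheated" (T), Q = "the temperature is below freezing" (F), R = "the garage is closed" (F), U = "the meeting has started" (F), S = "the flight is delayed" (T).

S1: Formalization: (~P & Q) | (R <-> ~U)

~P = ~T = F
~P & Q = F & F = F
~U = ~F = T
R <-> ~U = F <-> T = F
(~P & Q) | (R <-> ~U) = F | F = F
Thus S1 is false.

S2: This is (P nor S) -> ~R.

P nor S = T nor T = F
~R = ~F = T
(P nor S) -> ~R = F -> T = T
Hence S2 is true.

S3: Parsed as ~S & (U & Q)

~S = ~T = F
U & Q = F & F = F
~S & (U & Q) = F & F = F
So S3 is false.

True statements: 1.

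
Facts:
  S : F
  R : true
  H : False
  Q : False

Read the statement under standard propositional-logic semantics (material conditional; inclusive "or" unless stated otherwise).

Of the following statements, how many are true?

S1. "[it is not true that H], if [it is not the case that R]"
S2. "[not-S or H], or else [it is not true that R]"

S1: Formalization: ~R -> ~H

~R = ~T = F
~H = ~F = T
~R -> ~H = F -> T = T
So S1 is true.

S2: Formalization: (~S | H) | ~R

~S = ~F = T
~S | H = T | F = T
~R = ~T = F
(~S | H) | ~R = T | F = T
Hence S2 is true.

True statements: 2 (S1, S2).

2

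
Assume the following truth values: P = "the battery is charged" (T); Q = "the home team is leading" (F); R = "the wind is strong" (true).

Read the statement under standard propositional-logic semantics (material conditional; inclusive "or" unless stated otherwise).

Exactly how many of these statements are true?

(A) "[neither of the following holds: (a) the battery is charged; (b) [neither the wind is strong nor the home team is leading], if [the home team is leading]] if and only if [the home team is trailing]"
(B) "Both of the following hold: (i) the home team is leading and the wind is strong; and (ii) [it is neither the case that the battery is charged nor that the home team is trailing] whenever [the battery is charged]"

0

(A): In symbols: (P ↓ (Q → (R ↓ Q))) ↔ ¬Q

R ↓ Q = T ↓ F = F
Q → (R ↓ Q) = F → F = T
P ↓ (Q → (R ↓ Q)) = T ↓ T = F
¬Q = ¬F = T
(P ↓ (Q → (R ↓ Q))) ↔ ¬Q = F ↔ T = F
Thus (A) is false.

(B): In symbols: (Q ∧ R) ∧ (P → (P ↓ ¬Q))

Q ∧ R = F ∧ T = F
¬Q = ¬F = T
P ↓ ¬Q = T ↓ T = F
P → (P ↓ ¬Q) = T → F = F
(Q ∧ R) ∧ (P → (P ↓ ¬Q)) = F ∧ F = F
Hence (B) is false.

0 of the 2 statements are true (none).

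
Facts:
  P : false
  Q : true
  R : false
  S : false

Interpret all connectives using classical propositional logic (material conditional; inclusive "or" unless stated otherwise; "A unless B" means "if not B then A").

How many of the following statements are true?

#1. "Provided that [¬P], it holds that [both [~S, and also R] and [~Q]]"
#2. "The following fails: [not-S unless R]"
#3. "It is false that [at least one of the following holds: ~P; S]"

0

#1: This is not P -> ((not S and R) and not Q).

not P = not False = True
not S = not False = True
not S and R = True and False = False
not Q = not True = False
(not S and R) and not Q = False and False = False
not P -> ((not S and R) and not Q) = True -> False = False
Thus #1 is false.

#2: This is not (not S or R).

not S = not False = True
not S or R = True or False = True
not (not S or R) = not True = False
Thus #2 is false.

#3: Formalization: not (not P or S)

not P = not False = True
not P or S = True or False = True
not (not P or S) = not True = False
Hence #3 is false.

0 of the 3 statements are true (none).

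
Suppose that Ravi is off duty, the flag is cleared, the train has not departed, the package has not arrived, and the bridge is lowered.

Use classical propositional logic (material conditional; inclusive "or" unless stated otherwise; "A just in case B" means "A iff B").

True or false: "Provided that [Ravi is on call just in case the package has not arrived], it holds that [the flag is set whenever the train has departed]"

True

Let P = "Ravi is on call" (F), S = "the package has arrived" (F), R = "the train has departed" (F), Q = "the flag is set" (F).
This is (P ↔ ¬S) → (R → Q).

¬S = ¬F = T
P ↔ ¬S = F ↔ T = F
R → Q = F → F = T
(P ↔ ¬S) → (R → Q) = F → T = T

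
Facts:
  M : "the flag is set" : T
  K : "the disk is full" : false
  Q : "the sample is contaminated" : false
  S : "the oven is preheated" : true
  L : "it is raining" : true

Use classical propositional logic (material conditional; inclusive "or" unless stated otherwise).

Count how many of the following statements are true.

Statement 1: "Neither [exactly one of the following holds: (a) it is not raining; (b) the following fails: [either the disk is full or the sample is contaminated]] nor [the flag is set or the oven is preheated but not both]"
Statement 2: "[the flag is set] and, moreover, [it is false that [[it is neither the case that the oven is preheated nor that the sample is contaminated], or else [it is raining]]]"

0

Statement 1: In symbols: (¬L ⊕ ¬(K ∨ Q)) ↓ (M ⊕ S)

¬L = ¬T = F
K ∨ Q = F ∨ F = F
¬(K ∨ Q) = ¬F = T
¬L ⊕ ¬(K ∨ Q) = F ⊕ T = T
M ⊕ S = T ⊕ T = F
(¬L ⊕ ¬(K ∨ Q)) ↓ (M ⊕ S) = T ↓ F = F
Hence Statement 1 is false.

Statement 2: Parsed as M ∧ ¬((S ↓ Q) ∨ L)

S ↓ Q = T ↓ F = F
(S ↓ Q) ∨ L = F ∨ T = T
¬((S ↓ Q) ∨ L) = ¬T = F
M ∧ ¬((S ↓ Q) ∨ L) = T ∧ F = F
So Statement 2 is false.

True statements: 0 (none).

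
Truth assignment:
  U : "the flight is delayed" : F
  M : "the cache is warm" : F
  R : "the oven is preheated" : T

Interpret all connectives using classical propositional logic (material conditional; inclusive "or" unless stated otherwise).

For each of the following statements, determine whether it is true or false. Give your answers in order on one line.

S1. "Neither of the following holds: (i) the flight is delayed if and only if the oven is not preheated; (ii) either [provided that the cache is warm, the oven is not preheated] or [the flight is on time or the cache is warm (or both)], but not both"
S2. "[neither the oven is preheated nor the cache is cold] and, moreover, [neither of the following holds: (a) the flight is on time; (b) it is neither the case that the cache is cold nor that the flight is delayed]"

S1 False, S2 False

S1: Parsed as (U <-> ~R) nor ((M -> ~R) xor (~U | M))

~R = ~T = F
U <-> ~R = F <-> F = T
~R = ~T = F
M -> ~R = F -> F = T
~U = ~F = T
~U | M = T | F = T
(M -> ~R) xor (~U | M) = T xor T = F
(U <-> ~R) nor ((M -> ~R) xor (~U | M)) = T nor F = F
Thus S1 is false.

S2: In symbols: (R nor ~M) & (~U nor (~M nor U))

~M = ~F = T
R nor ~M = T nor T = F
~U = ~F = T
~M = ~F = T
~M nor U = T nor F = F
~U nor (~M nor U) = T nor F = F
(R nor ~M) & (~U nor (~M nor U)) = F & F = F
Hence S2 is false.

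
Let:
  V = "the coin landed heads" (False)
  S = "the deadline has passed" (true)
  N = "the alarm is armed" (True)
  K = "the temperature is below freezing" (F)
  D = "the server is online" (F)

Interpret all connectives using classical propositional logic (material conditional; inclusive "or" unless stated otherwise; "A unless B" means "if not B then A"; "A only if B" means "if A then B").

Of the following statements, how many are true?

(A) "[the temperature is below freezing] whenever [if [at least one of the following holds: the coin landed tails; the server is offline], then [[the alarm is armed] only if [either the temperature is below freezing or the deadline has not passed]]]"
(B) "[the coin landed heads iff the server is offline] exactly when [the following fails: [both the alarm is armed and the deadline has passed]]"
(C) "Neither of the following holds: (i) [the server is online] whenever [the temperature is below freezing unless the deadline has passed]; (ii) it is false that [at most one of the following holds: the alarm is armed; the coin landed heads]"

3

(A): Formalization: ((¬V ∨ ¬D) → (N → (K ∨ ¬S))) → K

¬V = ¬F = T
¬D = ¬F = T
¬V ∨ ¬D = T ∨ T = T
¬S = ¬T = F
K ∨ ¬S = F ∨ F = F
N → (K ∨ ¬S) = T → F = F
(¬V ∨ ¬D) → (N → (K ∨ ¬S)) = T → F = F
((¬V ∨ ¬D) → (N → (K ∨ ¬S))) → K = F → F = T
So (A) is true.

(B): In symbols: (V ↔ ¬D) ↔ ¬(N ∧ S)

¬D = ¬F = T
V ↔ ¬D = F ↔ T = F
N ∧ S = T ∧ T = T
¬(N ∧ S) = ¬T = F
(V ↔ ¬D) ↔ ¬(N ∧ S) = F ↔ F = T
Thus (B) is true.

(C): Parsed as ((K ∨ S) → D) ↓ ¬(N ↑ V)

K ∨ S = F ∨ T = T
(K ∨ S) → D = T → F = F
N ↑ V = T ↑ F = T
¬(N ↑ V) = ¬T = F
((K ∨ S) → D) ↓ ¬(N ↑ V) = F ↓ F = T
Thus (C) is true.

3 of the 3 statements are true ((A), (B), (C)).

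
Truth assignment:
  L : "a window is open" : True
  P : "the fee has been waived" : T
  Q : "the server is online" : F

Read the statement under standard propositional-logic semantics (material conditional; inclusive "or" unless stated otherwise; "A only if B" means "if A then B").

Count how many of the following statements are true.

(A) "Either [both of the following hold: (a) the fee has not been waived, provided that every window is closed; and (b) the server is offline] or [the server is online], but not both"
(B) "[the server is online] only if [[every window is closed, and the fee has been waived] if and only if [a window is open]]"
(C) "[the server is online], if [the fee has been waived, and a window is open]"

2

(A): Parsed as ((¬L → ¬P) ∧ ¬Q) ⊕ Q

¬L = ¬T = F
¬P = ¬T = F
¬L → ¬P = F → F = T
¬Q = ¬F = T
(¬L → ¬P) ∧ ¬Q = T ∧ T = T
((¬L → ¬P) ∧ ¬Q) ⊕ Q = T ⊕ F = T
Thus (A) is true.

(B): This is Q → ((¬L ∧ P) ↔ L).

¬L = ¬T = F
¬L ∧ P = F ∧ T = F
(¬L ∧ P) ↔ L = F ↔ T = F
Q → ((¬L ∧ P) ↔ L) = F → F = T
Hence (B) is true.

(C): Formalization: (P ∧ L) → Q

P ∧ L = T ∧ T = T
(P ∧ L) → Q = T → F = F
So (C) is false.

True statements: 2 ((A), (B)).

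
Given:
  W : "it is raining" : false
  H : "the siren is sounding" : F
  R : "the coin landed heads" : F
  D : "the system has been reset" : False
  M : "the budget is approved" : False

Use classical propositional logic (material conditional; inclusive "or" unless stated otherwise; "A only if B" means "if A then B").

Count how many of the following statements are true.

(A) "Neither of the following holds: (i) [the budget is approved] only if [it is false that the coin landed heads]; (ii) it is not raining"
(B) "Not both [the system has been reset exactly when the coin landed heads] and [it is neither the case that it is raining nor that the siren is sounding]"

(A): This is (M → ¬R) ↓ ¬W.

¬R = ¬F = T
M → ¬R = F → T = T
¬W = ¬F = T
(M → ¬R) ↓ ¬W = T ↓ T = F
Hence (A) is false.

(B): Parsed as (D ↔ R) ↑ (W ↓ H)

D ↔ R = F ↔ F = T
W ↓ H = F ↓ F = T
(D ↔ R) ↑ (W ↓ H) = T ↑ T = F
Hence (B) is false.

Count: 0.

0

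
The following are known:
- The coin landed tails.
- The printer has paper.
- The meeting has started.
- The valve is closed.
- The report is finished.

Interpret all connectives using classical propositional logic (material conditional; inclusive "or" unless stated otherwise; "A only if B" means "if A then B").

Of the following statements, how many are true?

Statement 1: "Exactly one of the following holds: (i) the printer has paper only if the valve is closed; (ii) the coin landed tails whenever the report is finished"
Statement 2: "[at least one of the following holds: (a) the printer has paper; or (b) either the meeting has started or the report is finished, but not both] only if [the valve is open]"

Let K = "the printer has paper" (T), D = "the valve is open" (F), N = "the report is finished" (T), P = "the coin landed heads" (F), V = "the meeting has started" (T).

Statement 1: Formalization: (K -> ~D) xor (N -> ~P)

~D = ~F = T
K -> ~D = T -> T = T
~P = ~F = T
N -> ~P = T -> T = T
(K -> ~D) xor (N -> ~P) = T xor T = F
Thus Statement 1 is false.

Statement 2: Parsed as (K | (V xor N)) -> D

V xor N = T xor T = F
K | (V xor N) = T | F = T
(K | (V xor N)) -> D = T -> F = F
So Statement 2 is false.

0 of the 2 statements are true (none).

0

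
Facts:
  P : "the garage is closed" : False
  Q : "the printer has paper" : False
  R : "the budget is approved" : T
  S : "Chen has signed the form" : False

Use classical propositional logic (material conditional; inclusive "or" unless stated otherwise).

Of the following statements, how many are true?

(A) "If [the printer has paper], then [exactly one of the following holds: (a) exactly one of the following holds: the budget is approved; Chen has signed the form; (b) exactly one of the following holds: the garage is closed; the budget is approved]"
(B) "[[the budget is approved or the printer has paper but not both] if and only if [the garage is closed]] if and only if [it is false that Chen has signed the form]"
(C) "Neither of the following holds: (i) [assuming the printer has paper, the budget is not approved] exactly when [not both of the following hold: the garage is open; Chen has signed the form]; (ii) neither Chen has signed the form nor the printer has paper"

(A): Parsed as Q -> ((R xor S) xor (P xor R))

R xor S = True xor False = True
P xor R = False xor True = True
(R xor S) xor (P xor R) = True xor True = False
Q -> ((R xor S) xor (P xor R)) = False -> False = True
Thus (A) is true.

(B): This is ((R xor Q) iff P) iff not S.

R xor Q = True xor False = True
(R xor Q) iff P = True iff False = False
not S = not False = True
((R xor Q) iff P) iff not S = False iff True = False
Hence (B) is false.

(C): Parsed as ((Q -> not R) iff (not P nand S)) nor (S nor Q)

not R = not True = False
Q -> not R = False -> False = True
not P = not False = True
not P nand S = True nand False = True
(Q -> not R) iff (not P nand S) = True iff True = True
S nor Q = False nor False = True
((Q -> not R) iff (not P nand S)) nor (S nor Q) = True nor True = False
Hence (C) is false.

Count: 1.

1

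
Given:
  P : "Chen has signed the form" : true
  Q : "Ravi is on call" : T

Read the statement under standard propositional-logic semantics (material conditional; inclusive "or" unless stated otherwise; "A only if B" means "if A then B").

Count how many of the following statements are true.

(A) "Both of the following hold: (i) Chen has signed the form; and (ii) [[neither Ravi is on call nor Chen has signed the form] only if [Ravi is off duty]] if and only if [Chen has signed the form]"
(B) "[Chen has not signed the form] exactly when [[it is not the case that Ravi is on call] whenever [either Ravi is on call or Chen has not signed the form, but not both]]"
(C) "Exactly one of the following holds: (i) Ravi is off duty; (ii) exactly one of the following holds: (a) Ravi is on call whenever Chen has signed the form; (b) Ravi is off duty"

3

(A): In symbols: P and (((Q nor P) -> not Q) iff P)

Q nor P = True nor True = False
not Q = not True = False
(Q nor P) -> not Q = False -> False = True
((Q nor P) -> not Q) iff P = True iff True = True
P and (((Q nor P) -> not Q) iff P) = True and True = True
So (A) is true.

(B): Parsed as not P iff ((Q xor not P) -> not Q)

not P = not True = False
not P = not True = False
Q xor not P = True xor False = True
not Q = not True = False
(Q xor not P) -> not Q = True -> False = False
not P iff ((Q xor not P) -> not Q) = False iff False = True
Hence (B) is true.

(C): This is not Q xor ((P -> Q) xor not Q).

not Q = not True = False
P -> Q = True -> True = True
not Q = not True = False
(P -> Q) xor not Q = True xor False = True
not Q xor ((P -> Q) xor not Q) = False xor True = True
Thus (C) is true.

Count: 3.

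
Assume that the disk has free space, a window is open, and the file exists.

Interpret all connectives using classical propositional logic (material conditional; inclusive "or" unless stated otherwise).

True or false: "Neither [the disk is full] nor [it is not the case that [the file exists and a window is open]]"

True.

Let P = "the disk is full" (F), R = "the file exists" (T), Q = "a window is open" (T).
In symbols: P nor ~(R & Q)

R & Q = T & T = T
~(R & Q) = ~T = F
P nor ~(R & Q) = F nor F = T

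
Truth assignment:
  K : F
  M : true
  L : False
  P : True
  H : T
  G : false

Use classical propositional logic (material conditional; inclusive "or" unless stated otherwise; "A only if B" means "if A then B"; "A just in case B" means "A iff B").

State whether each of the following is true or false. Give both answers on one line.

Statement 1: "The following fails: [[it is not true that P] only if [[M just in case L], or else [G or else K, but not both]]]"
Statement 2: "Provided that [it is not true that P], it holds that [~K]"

Statement 1 F / Statement 2 T

Statement 1: This is ~(~P -> ((M <-> L) | (G xor K))).

~P = ~T = F
M <-> L = T <-> F = F
G xor K = F xor F = F
(M <-> L) | (G xor K) = F | F = F
~P -> ((M <-> L) | (G xor K)) = F -> F = T
~(~P -> ((M <-> L) | (G xor K))) = ~T = F
Hence Statement 1 is false.

Statement 2: Formalization: ~P -> ~K

~P = ~T = F
~K = ~F = T
~P -> ~K = F -> T = T
Hence Statement 2 is true.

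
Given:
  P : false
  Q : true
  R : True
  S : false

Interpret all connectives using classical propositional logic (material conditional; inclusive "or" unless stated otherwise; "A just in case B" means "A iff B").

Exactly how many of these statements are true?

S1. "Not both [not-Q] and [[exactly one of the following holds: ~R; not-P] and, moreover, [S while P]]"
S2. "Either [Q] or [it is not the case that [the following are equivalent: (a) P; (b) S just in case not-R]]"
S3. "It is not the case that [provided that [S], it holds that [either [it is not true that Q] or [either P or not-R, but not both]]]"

S1: Formalization: ¬Q ↑ ((¬R ⊕ ¬P) ∧ (S ∧ P))

¬Q = ¬T = F
¬R = ¬T = F
¬P = ¬F = T
¬R ⊕ ¬P = F ⊕ T = T
S ∧ P = F ∧ F = F
(¬R ⊕ ¬P) ∧ (S ∧ P) = T ∧ F = F
¬Q ↑ ((¬R ⊕ ¬P) ∧ (S ∧ P)) = F ↑ F = T
Hence S1 is true.

S2: In symbols: Q ∨ ¬(P ↔ (S ↔ ¬R))

¬R = ¬T = F
S ↔ ¬R = F ↔ F = T
P ↔ (S ↔ ¬R) = F ↔ T = F
¬(P ↔ (S ↔ ¬R)) = ¬F = T
Q ∨ ¬(P ↔ (S ↔ ¬R)) = T ∨ T = T
So S2 is true.

S3: This is ¬(S → (¬Q ∨ (P ⊕ ¬R))).

¬Q = ¬T = F
¬R = ¬T = F
P ⊕ ¬R = F ⊕ F = F
¬Q ∨ (P ⊕ ¬R) = F ∨ F = F
S → (¬Q ∨ (P ⊕ ¬R)) = F → F = T
¬(S → (¬Q ∨ (P ⊕ ¬R))) = ¬T = F
Hence S3 is false.

2 of the 3 statements are true (S1, S2).

2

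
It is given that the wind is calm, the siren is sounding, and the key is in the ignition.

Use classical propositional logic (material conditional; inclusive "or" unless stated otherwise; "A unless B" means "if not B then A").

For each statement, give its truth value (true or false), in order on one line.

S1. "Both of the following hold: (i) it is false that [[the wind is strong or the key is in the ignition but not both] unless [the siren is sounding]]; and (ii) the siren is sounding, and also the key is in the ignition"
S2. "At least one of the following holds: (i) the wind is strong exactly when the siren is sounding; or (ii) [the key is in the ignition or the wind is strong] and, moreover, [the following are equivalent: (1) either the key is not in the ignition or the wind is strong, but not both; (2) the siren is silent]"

Let W = "the wind is strong" (F), P = "the key is in the ignition" (T), U = "the siren is sounding" (T).

S1: Formalization: ~((W xor P) | U) & (U & P)

W xor P = F xor T = T
(W xor P) | U = T | T = T
~((W xor P) | U) = ~T = F
U & P = T & T = T
~((W xor P) | U) & (U & P) = F & T = F
Thus S1 is false.

S2: Formalization: (W <-> U) | ((P | W) & ((~P xor W) <-> ~U))

W <-> U = F <-> T = F
P | W = T | F = T
~P = ~T = F
~P xor W = F xor F = F
~U = ~T = F
(~P xor W) <-> ~U = F <-> F = T
(P | W) & ((~P xor W) <-> ~U) = T & T = T
(W <-> U) | ((P | W) & ((~P xor W) <-> ~U)) = F | T = T
So S2 is true.

S1 F; S2 T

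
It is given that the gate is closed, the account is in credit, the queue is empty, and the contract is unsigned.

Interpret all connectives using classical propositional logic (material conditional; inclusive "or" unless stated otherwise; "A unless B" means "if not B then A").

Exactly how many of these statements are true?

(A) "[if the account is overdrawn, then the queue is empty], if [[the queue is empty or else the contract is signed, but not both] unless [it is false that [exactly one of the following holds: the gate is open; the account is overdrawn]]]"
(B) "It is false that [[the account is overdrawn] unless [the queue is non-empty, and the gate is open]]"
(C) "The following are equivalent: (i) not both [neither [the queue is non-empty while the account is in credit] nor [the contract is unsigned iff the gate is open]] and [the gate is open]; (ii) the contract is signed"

2

Let R = "the queue is empty" (T), S = "the contract is signed" (F), P = "the gate is open" (F), Q = "the account is overdrawn" (F).

(A): This is ((R ⊕ S) ∨ ¬(P ⊕ Q)) → (Q → R).

R ⊕ S = T ⊕ F = T
P ⊕ Q = F ⊕ F = F
¬(P ⊕ Q) = ¬F = T
(R ⊕ S) ∨ ¬(P ⊕ Q) = T ∨ T = T
Q → R = F → T = T
((R ⊕ S) ∨ ¬(P ⊕ Q)) → (Q → R) = T → T = T
Thus (A) is true.

(B): Formalization: ¬(Q ∨ (¬R ∧ P))

¬R = ¬T = F
¬R ∧ P = F ∧ F = F
Q ∨ (¬R ∧ P) = F ∨ F = F
¬(Q ∨ (¬R ∧ P)) = ¬F = T
Hence (B) is true.

(C): In symbols: (((¬R ∧ ¬Q) ↓ (¬S ↔ P)) ↑ P) ↔ S

¬R = ¬T = F
¬Q = ¬F = T
¬R ∧ ¬Q = F ∧ T = F
¬S = ¬F = T
¬S ↔ P = T ↔ F = F
(¬R ∧ ¬Q) ↓ (¬S ↔ P) = F ↓ F = T
((¬R ∧ ¬Q) ↓ (¬S ↔ P)) ↑ P = T ↑ F = T
(((¬R ∧ ¬Q) ↓ (¬S ↔ P)) ↑ P) ↔ S = T ↔ F = F
Hence (C) is false.

Count: 2.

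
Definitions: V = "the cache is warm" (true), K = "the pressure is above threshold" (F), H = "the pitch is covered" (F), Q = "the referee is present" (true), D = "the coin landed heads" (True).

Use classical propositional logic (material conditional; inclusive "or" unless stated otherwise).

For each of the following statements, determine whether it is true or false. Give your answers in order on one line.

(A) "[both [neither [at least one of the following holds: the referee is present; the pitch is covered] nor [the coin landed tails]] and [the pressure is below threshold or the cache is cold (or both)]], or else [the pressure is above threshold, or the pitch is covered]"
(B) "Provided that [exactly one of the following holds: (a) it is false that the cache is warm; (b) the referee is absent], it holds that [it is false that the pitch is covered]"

(A) False; (B) True

(A): This is (((Q or H) nor not D) and (not K or not V)) or (K or H).

Q or H = True or False = True
not D = not True = False
(Q or H) nor not D = True nor False = False
not K = not False = True
not V = not True = False
not K or not V = True or False = True
((Q or H) nor not D) and (not K or not V) = False and True = False
K or H = False or False = False
(((Q or H) nor not D) and (not K or not V)) or (K or H) = False or False = False
So (A) is false.

(B): In symbols: (not V xor not Q) -> not H

not V = not True = False
not Q = not True = False
not V xor not Q = False xor False = False
not H = not False = True
(not V xor not Q) -> not H = False -> True = True
Hence (B) is true.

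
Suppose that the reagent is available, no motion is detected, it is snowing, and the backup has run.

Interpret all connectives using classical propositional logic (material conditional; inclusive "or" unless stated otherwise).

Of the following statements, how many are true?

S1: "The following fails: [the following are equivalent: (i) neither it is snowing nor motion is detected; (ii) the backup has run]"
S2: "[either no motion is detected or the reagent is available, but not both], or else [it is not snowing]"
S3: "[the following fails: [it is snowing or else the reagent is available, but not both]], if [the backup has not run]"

2

Let R = "it is snowing" (T), Q = "motion is detected" (F), S = "the backup has run" (T), P = "the reagent is available" (T).

S1: This is ¬((R ↓ Q) ↔ S).

R ↓ Q = T ↓ F = F
(R ↓ Q) ↔ S = F ↔ T = F
¬((R ↓ Q) ↔ S) = ¬F = T
So S1 is true.

S2: Parsed as (¬Q ⊕ P) ∨ ¬R

¬Q = ¬F = T
¬Q ⊕ P = T ⊕ T = F
¬R = ¬T = F
(¬Q ⊕ P) ∨ ¬R = F ∨ F = F
So S2 is false.

S3: This is ¬S → ¬(R ⊕ P).

¬S = ¬T = F
R ⊕ P = T ⊕ T = F
¬(R ⊕ P) = ¬F = T
¬S → ¬(R ⊕ P) = F → T = T
Thus S3 is true.

2 of the 3 statements are true (S1, S3).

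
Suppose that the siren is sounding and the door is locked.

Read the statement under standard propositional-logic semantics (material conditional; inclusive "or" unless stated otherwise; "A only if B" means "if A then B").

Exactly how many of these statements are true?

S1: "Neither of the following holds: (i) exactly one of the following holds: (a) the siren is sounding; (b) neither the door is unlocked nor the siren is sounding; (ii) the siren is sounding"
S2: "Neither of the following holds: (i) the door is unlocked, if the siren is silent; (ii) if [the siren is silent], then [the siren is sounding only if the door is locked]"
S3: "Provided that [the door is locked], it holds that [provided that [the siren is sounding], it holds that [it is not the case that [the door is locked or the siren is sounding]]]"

0

Let M = "the siren is sounding" (True), K = "the door is locked" (True).

S1: In symbols: (M xor (not K nor M)) nor M

not K = not True = False
not K nor M = False nor True = False
M xor (not K nor M) = True xor False = True
(M xor (not K nor M)) nor M = True nor True = False
So S1 is false.

S2: In symbols: (not M -> not K) nor (not M -> (M -> K))

not M = not True = False
not K = not True = False
not M -> not K = False -> False = True
not M = not True = False
M -> K = True -> True = True
not M -> (M -> K) = False -> True = True
(not M -> not K) nor (not M -> (M -> K)) = True nor True = False
Hence S2 is false.

S3: Parsed as K -> (M -> not (K or M))

K or M = True or True = True
not (K or M) = not True = False
M -> not (K or M) = True -> False = False
K -> (M -> not (K or M)) = True -> False = False
So S3 is false.

0 of the 3 statements are true (none).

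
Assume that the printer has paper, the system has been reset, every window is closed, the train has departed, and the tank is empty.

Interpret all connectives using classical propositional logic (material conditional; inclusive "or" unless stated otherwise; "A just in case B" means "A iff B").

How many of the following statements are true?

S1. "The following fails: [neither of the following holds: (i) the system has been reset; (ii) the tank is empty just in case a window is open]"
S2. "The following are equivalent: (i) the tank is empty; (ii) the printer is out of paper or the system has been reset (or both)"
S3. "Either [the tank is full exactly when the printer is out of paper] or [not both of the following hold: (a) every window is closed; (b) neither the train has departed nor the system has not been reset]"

3

Let Q = "the system has been reset" (T), U = "the tank is full" (F), R = "a window is open" (F), P = "the printer has paper" (T), S = "the train has departed" (T).

S1: Formalization: ~(Q nor (~U <-> R))

~U = ~F = T
~U <-> R = T <-> F = F
Q nor (~U <-> R) = T nor F = F
~(Q nor (~U <-> R)) = ~F = T
So S1 is true.

S2: This is ~U <-> (~P | Q).

~U = ~F = T
~P = ~T = F
~P | Q = F | T = T
~U <-> (~P | Q) = T <-> T = T
Thus S2 is true.

S3: Formalization: (U <-> ~P) | (~R nand (S nor ~Q))

~P = ~T = F
U <-> ~P = F <-> F = T
~R = ~F = T
~Q = ~T = F
S nor ~Q = T nor F = F
~R nand (S nor ~Q) = T nand F = T
(U <-> ~P) | (~R nand (S nor ~Q)) = T | T = T
Hence S3 is true.

3 of the 3 statements are true (S1, S2, S3).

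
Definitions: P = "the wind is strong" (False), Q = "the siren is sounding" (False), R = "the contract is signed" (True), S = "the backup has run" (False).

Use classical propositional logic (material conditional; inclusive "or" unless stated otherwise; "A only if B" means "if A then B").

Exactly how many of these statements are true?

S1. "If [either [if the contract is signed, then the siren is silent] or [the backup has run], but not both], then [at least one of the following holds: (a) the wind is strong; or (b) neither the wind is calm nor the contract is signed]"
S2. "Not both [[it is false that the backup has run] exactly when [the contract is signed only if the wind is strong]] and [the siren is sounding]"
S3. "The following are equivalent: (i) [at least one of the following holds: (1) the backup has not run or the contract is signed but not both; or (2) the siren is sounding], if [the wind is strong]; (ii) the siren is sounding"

1

S1: In symbols: ((R -> ~Q) xor S) -> (P | (~P nor R))

~Q = ~F = T
R -> ~Q = T -> T = T
(R -> ~Q) xor S = T xor F = T
~P = ~F = T
~P nor R = T nor T = F
P | (~P nor R) = F | F = F
((R -> ~Q) xor S) -> (P | (~P nor R)) = T -> F = F
Thus S1 is false.

S2: This is (~S <-> (R -> P)) nand Q.

~S = ~F = T
R -> P = T -> F = F
~S <-> (R -> P) = T <-> F = F
(~S <-> (R -> P)) nand Q = F nand F = T
So S2 is true.

S3: Parsed as (P -> ((~S xor R) | Q)) <-> Q

~S = ~F = T
~S xor R = T xor T = F
(~S xor R) | Q = F | F = F
P -> ((~S xor R) | Q) = F -> F = T
(P -> ((~S xor R) | Q)) <-> Q = T <-> F = F
So S3 is false.

Count: 1.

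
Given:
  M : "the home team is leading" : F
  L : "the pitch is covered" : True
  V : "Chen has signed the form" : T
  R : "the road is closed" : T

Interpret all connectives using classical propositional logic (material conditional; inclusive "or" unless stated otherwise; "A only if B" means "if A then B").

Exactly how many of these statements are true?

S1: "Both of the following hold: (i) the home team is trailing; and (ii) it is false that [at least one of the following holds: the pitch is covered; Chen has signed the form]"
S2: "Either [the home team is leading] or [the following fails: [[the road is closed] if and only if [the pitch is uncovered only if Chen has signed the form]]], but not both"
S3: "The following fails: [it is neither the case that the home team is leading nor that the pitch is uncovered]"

S1: This is ¬M ∧ ¬(L ∨ V).

¬M = ¬F = T
L ∨ V = T ∨ T = T
¬(L ∨ V) = ¬T = F
¬M ∧ ¬(L ∨ V) = T ∧ F = F
Hence S1 is false.

S2: Parsed as M ⊕ ¬(R ↔ (¬L → V))

¬L = ¬T = F
¬L → V = F → T = T
R ↔ (¬L → V) = T ↔ T = T
¬(R ↔ (¬L → V)) = ¬T = F
M ⊕ ¬(R ↔ (¬L → V)) = F ⊕ F = F
Thus S2 is false.

S3: In symbols: ¬(M ↓ ¬L)

¬L = ¬T = F
M ↓ ¬L = F ↓ F = T
¬(M ↓ ¬L) = ¬T = F
Hence S3 is false.

True statements: 0 (none).

0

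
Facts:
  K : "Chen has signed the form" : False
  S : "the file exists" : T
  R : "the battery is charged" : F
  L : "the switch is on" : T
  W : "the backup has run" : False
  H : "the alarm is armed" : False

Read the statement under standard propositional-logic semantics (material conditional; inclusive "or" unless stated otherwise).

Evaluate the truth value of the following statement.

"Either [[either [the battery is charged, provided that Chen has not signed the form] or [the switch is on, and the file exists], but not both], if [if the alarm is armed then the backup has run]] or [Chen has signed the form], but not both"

Formalization: ((H -> W) -> ((~K -> R) xor (L & S))) xor K

H -> W = F -> F = T
~K = ~F = T
~K -> R = T -> F = F
L & S = T & T = T
(~K -> R) xor (L & S) = F xor T = T
(H -> W) -> ((~K -> R) xor (L & S)) = T -> T = T
((H -> W) -> ((~K -> R) xor (L & S))) xor K = T xor F = T

True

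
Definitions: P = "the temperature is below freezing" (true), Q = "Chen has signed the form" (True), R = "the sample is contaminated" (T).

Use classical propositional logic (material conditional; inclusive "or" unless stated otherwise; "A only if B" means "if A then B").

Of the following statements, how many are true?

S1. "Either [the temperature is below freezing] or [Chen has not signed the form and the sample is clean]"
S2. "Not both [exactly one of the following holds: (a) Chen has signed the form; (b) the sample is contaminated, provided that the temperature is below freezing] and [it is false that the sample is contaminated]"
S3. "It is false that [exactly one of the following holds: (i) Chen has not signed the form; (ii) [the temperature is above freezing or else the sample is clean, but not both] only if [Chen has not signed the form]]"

S1: Formalization: P | (~Q & ~R)

~Q = ~T = F
~R = ~T = F
~Q & ~R = F & F = F
P | (~Q & ~R) = T | F = T
So S1 is true.

S2: This is (Q xor (P -> R)) nand ~R.

P -> R = T -> T = T
Q xor (P -> R) = T xor T = F
~R = ~T = F
(Q xor (P -> R)) nand ~R = F nand F = T
Hence S2 is true.

S3: In symbols: ~(~Q xor ((~P xor ~R) -> ~Q))

~Q = ~T = F
~P = ~T = F
~R = ~T = F
~P xor ~R = F xor F = F
~Q = ~T = F
(~P xor ~R) -> ~Q = F -> F = T
~Q xor ((~P xor ~R) -> ~Q) = F xor T = T
~(~Q xor ((~P xor ~R) -> ~Q)) = ~T = F
So S3 is false.

Count: 2.

2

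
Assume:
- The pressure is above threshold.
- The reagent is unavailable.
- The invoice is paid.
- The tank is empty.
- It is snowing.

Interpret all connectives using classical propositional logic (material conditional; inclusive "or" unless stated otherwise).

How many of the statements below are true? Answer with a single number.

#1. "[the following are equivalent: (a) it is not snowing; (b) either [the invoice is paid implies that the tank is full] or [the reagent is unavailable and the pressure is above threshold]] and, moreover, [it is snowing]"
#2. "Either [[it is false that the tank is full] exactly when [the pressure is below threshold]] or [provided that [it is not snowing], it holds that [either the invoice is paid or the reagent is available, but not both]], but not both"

Let V = "it is snowing" (T), K = "the invoice is paid" (T), R = "the tank is full" (F), Q = "the reagent is available" (F), M = "the pressure is above threshold" (T).

#1: This is (¬V ↔ ((K → R) ∨ (¬Q ∧ M))) ∧ V.

¬V = ¬T = F
K → R = T → F = F
¬Q = ¬F = T
¬Q ∧ M = T ∧ T = T
(K → R) ∨ (¬Q ∧ M) = F ∨ T = T
¬V ↔ ((K → R) ∨ (¬Q ∧ M)) = F ↔ T = F
(¬V ↔ ((K → R) ∨ (¬Q ∧ M))) ∧ V = F ∧ T = F
So #1 is false.

#2: This is (¬R ↔ ¬M) ⊕ (¬V → (K ⊕ Q)).

¬R = ¬F = T
¬M = ¬T = F
¬R ↔ ¬M = T ↔ F = F
¬V = ¬T = F
K ⊕ Q = T ⊕ F = T
¬V → (K ⊕ Q) = F → T = T
(¬R ↔ ¬M) ⊕ (¬V → (K ⊕ Q)) = F ⊕ T = T
So #2 is true.

True statements: 1.

1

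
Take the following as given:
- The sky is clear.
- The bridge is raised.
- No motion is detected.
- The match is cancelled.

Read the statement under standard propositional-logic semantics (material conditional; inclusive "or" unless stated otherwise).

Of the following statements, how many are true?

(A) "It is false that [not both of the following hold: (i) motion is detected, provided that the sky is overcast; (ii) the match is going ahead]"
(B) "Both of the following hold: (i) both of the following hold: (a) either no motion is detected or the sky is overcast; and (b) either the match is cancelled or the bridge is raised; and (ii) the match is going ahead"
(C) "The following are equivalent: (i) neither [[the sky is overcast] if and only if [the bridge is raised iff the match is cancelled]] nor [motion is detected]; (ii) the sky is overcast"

0

Let P = "the sky is overcast" (False), R = "motion is detected" (False), S = "the match is cancelled" (True), Q = "the bridge is raised" (True).

(A): Parsed as not ((P -> R) nand not S)

P -> R = False -> False = True
not S = not True = False
(P -> R) nand not S = True nand False = True
not ((P -> R) nand not S) = not True = False
Hence (A) is false.

(B): Formalization: ((not R or P) and (S or Q)) and not S

not R = not False = True
not R or P = True or False = True
S or Q = True or True = True
(not R or P) and (S or Q) = True and True = True
not S = not True = False
((not R or P) and (S or Q)) and not S = True and False = False
So (B) is false.

(C): Parsed as ((P iff (Q iff S)) nor R) iff P

Q iff S = True iff True = True
P iff (Q iff S) = False iff True = False
(P iff (Q iff S)) nor R = False nor False = True
((P iff (Q iff S)) nor R) iff P = True iff False = False
Hence (C) is false.

True statements: 0 (none).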